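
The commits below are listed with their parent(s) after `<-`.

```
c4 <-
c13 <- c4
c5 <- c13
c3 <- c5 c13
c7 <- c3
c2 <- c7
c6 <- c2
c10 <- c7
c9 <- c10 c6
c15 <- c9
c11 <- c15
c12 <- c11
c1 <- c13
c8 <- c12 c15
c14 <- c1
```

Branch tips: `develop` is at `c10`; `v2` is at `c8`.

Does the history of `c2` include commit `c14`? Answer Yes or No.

Ancestors of c2: {c13, c2, c3, c4, c5, c7}.
c14 is not in that set, so it is not an ancestor of c2.

No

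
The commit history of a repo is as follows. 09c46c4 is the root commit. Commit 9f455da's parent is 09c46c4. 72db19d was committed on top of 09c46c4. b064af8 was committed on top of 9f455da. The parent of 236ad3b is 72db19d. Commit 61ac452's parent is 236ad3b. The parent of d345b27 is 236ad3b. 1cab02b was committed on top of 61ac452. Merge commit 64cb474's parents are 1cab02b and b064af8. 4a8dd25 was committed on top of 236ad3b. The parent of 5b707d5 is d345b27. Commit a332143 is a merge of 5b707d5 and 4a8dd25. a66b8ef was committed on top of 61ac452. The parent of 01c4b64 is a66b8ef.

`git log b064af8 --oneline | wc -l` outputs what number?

Walking parent pointers from b064af8: reachable set = {09c46c4, 9f455da, b064af8}.
That is 3 commits.

3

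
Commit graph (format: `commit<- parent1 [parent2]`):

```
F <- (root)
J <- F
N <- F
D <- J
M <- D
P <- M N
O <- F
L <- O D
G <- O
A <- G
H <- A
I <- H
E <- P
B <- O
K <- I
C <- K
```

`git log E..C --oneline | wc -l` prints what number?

Reachable from C: {A, C, F, G, H, I, K, O}.
Reachable from E: {D, E, F, J, M, N, P}.
In C's history but not E's: {A, C, G, H, I, K, O} — 7 commits.

7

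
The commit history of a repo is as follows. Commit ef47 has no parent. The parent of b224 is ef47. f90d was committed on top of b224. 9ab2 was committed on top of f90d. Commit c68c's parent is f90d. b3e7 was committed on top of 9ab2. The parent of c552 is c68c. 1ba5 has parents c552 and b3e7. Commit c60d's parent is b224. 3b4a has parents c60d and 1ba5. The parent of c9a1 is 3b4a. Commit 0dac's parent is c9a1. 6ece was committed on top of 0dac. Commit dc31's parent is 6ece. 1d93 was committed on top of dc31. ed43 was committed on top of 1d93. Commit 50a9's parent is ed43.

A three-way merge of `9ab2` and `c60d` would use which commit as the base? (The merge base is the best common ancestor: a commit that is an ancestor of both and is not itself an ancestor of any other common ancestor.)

Ancestors of 9ab2: {9ab2, b224, ef47, f90d}.
Ancestors of c60d: {b224, c60d, ef47}.
Common ancestors: {b224, ef47}.
Among these, b224 is not an ancestor of any other common ancestor — it is the merge base.

b224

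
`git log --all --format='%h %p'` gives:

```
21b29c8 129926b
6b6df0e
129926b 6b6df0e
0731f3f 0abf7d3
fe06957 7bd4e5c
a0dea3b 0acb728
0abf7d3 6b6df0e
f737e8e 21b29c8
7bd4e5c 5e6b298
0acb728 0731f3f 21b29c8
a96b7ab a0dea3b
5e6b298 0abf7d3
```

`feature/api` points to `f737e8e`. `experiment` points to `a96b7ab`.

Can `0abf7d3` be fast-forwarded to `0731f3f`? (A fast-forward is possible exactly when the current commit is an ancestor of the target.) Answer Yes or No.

Yes

A fast-forward from 0abf7d3 to 0731f3f is possible iff 0abf7d3 is an ancestor of 0731f3f.
Ancestors of 0731f3f: {0731f3f, 0abf7d3, 6b6df0e}.
0abf7d3 is among them, so fast-forward is possible.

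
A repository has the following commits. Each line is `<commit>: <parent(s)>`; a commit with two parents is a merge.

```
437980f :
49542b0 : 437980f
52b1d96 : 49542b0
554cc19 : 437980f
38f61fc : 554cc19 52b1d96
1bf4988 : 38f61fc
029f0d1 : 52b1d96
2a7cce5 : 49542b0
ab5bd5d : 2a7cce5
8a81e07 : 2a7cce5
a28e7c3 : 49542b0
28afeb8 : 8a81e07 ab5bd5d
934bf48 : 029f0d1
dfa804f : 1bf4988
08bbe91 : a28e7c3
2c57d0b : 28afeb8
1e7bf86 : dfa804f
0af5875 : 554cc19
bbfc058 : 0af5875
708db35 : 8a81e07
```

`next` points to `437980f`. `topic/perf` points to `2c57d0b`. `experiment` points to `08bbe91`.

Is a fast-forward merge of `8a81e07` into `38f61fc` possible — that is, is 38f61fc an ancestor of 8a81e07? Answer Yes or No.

A fast-forward from 38f61fc to 8a81e07 is possible iff 38f61fc is an ancestor of 8a81e07.
Ancestors of 8a81e07: {2a7cce5, 437980f, 49542b0, 8a81e07}.
38f61fc is not among them, so fast-forward is not possible.

No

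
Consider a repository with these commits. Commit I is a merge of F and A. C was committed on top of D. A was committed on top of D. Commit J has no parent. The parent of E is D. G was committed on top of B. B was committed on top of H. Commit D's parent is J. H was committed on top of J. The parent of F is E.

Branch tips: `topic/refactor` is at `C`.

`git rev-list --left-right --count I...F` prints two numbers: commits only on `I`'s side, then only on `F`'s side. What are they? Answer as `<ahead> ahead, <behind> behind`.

2 ahead, 0 behind

Reachable from I: {A, D, E, F, I, J}.
Reachable from F: {D, E, F, J}.
Only in I's history (ahead): {A, I} — 2.
Only in F's history (behind): {} — 0.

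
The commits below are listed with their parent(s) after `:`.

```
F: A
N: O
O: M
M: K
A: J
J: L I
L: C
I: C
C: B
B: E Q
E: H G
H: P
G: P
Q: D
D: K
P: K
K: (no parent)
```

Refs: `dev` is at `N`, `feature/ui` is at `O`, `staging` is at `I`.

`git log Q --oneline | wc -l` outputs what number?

3

Walking parent pointers from Q: reachable set = {D, K, Q}.
That is 3 commits.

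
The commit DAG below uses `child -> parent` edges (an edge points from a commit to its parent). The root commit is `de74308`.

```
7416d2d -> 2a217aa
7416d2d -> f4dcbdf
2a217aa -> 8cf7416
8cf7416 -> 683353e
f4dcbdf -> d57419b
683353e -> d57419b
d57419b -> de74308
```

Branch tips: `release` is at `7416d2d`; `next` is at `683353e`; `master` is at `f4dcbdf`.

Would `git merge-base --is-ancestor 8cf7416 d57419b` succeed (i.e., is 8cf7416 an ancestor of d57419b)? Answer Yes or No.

Ancestors of d57419b: {d57419b, de74308}.
8cf7416 is not in that set, so it is not an ancestor of d57419b.

No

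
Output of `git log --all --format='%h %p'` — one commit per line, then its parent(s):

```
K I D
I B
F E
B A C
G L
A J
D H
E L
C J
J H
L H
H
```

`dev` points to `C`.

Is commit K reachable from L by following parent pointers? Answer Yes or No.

No

Ancestors of L: {H, L}.
K is not in that set, so it is not an ancestor of L.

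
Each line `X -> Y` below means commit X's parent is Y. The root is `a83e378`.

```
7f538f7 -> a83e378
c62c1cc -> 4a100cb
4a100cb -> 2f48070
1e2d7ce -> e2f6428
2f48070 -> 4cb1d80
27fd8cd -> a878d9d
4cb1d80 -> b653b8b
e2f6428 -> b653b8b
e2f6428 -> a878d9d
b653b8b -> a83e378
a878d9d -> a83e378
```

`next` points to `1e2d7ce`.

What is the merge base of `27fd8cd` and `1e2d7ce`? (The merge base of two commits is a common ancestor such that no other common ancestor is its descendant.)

Ancestors of 27fd8cd: {27fd8cd, a83e378, a878d9d}.
Ancestors of 1e2d7ce: {1e2d7ce, a83e378, a878d9d, b653b8b, e2f6428}.
Common ancestors: {a83e378, a878d9d}.
Among these, a878d9d is not an ancestor of any other common ancestor — it is the merge base.

a878d9d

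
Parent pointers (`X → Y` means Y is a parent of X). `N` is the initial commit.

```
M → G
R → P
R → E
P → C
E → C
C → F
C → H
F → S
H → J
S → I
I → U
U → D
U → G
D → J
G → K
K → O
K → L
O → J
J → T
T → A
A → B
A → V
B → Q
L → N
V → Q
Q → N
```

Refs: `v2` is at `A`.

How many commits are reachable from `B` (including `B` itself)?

3

Walking parent pointers from B: reachable set = {B, N, Q}.
That is 3 commits.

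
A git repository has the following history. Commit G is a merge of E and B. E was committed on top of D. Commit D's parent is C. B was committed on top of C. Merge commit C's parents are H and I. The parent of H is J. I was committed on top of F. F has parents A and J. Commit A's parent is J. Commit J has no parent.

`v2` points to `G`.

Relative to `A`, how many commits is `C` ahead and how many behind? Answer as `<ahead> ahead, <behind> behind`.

Reachable from C: {A, C, F, H, I, J}.
Reachable from A: {A, J}.
Only in C's history (ahead): {C, F, H, I} — 4.
Only in A's history (behind): {} — 0.

4 ahead, 0 behind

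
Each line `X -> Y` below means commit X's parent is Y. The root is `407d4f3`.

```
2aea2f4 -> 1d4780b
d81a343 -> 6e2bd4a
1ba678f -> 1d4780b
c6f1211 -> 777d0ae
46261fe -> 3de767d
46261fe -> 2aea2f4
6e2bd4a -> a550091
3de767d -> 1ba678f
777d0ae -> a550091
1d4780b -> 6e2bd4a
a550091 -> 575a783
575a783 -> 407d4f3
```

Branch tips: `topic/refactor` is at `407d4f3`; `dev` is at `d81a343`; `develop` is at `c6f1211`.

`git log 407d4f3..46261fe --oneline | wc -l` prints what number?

Reachable from 46261fe: {1ba678f, 1d4780b, 2aea2f4, 3de767d, 407d4f3, 46261fe, 575a783, 6e2bd4a, a550091}.
Reachable from 407d4f3: {407d4f3}.
In 46261fe's history but not 407d4f3's: {1ba678f, 1d4780b, 2aea2f4, 3de767d, 46261fe, 575a783, 6e2bd4a, a550091} — 8 commits.

8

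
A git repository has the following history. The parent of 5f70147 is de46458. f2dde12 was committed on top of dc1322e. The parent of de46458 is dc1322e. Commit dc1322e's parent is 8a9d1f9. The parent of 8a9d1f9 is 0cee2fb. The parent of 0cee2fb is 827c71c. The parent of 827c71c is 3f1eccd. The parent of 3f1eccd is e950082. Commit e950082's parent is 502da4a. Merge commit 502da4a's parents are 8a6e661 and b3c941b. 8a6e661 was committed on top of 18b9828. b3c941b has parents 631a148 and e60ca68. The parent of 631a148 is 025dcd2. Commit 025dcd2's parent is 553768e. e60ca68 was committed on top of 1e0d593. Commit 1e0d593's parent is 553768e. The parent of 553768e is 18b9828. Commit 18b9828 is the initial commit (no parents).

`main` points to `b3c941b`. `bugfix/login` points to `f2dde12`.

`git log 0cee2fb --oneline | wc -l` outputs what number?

Walking parent pointers from 0cee2fb: reachable set = {025dcd2, 0cee2fb, 18b9828, 1e0d593, 3f1eccd, 502da4a, 553768e, 631a148, 827c71c, 8a6e661, b3c941b, e60ca68, e950082}.
That is 13 commits.

13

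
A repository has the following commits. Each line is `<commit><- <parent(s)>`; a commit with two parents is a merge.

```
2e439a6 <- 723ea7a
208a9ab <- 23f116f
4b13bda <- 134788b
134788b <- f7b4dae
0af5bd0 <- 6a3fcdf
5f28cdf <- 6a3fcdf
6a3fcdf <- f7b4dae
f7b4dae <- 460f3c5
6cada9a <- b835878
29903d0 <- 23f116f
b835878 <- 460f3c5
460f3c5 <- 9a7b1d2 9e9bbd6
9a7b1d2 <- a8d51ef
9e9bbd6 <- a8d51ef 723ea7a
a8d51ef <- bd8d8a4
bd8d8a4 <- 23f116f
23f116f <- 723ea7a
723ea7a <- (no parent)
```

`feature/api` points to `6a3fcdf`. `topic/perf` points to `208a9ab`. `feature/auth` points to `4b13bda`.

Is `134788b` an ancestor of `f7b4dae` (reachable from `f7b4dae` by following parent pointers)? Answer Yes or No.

Ancestors of f7b4dae: {23f116f, 460f3c5, 723ea7a, 9a7b1d2, 9e9bbd6, a8d51ef, bd8d8a4, f7b4dae}.
134788b is not in that set, so it is not an ancestor of f7b4dae.

No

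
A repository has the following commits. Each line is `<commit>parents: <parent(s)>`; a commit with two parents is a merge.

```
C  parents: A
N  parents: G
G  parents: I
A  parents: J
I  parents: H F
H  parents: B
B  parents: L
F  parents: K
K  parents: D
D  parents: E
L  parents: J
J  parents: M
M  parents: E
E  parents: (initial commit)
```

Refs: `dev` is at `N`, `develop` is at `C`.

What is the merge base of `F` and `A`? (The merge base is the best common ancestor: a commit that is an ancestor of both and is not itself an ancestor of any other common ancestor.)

E

Ancestors of F: {D, E, F, K}.
Ancestors of A: {A, E, J, M}.
Common ancestors: {E}.
The only common ancestor is E, so it is the merge base.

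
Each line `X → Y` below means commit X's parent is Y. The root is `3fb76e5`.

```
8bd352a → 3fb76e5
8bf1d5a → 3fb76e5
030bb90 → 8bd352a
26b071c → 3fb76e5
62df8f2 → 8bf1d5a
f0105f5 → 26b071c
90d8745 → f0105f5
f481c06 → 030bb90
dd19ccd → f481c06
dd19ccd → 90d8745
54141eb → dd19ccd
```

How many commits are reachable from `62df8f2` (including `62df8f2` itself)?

Walking parent pointers from 62df8f2: reachable set = {3fb76e5, 62df8f2, 8bf1d5a}.
That is 3 commits.

3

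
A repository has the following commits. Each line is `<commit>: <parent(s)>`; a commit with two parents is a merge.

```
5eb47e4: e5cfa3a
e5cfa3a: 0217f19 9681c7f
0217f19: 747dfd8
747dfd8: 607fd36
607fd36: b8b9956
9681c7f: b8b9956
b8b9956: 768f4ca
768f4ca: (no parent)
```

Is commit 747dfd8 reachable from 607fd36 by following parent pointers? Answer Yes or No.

Ancestors of 607fd36: {607fd36, 768f4ca, b8b9956}.
747dfd8 is not in that set, so it is not an ancestor of 607fd36.

No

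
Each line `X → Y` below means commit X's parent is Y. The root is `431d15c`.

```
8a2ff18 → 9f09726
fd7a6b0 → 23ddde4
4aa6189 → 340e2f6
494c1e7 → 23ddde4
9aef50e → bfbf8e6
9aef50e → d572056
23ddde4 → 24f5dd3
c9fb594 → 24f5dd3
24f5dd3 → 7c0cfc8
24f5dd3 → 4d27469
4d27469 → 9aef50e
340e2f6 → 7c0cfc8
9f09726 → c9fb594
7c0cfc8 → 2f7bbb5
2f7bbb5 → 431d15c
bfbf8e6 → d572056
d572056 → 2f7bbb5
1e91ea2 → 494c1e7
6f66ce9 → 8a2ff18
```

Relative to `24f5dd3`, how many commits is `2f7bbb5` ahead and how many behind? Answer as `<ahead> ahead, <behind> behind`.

Reachable from 2f7bbb5: {2f7bbb5, 431d15c}.
Reachable from 24f5dd3: {24f5dd3, 2f7bbb5, 431d15c, 4d27469, 7c0cfc8, 9aef50e, bfbf8e6, d572056}.
Only in 2f7bbb5's history (ahead): {} — 0.
Only in 24f5dd3's history (behind): {24f5dd3, 4d27469, 7c0cfc8, 9aef50e, bfbf8e6, d572056} — 6.

0 ahead, 6 behind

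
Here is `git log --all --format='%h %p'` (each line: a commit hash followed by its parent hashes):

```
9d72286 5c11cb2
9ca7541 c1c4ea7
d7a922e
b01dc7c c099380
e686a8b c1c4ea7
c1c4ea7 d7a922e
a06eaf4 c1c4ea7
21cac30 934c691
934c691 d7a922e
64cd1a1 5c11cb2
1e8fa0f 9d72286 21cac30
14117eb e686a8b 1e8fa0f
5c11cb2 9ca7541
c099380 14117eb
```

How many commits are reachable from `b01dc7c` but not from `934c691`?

10

Reachable from b01dc7c: {14117eb, 1e8fa0f, 21cac30, 5c11cb2, 934c691, 9ca7541, 9d72286, b01dc7c, c099380, c1c4ea7, d7a922e, e686a8b}.
Reachable from 934c691: {934c691, d7a922e}.
In b01dc7c's history but not 934c691's: {14117eb, 1e8fa0f, 21cac30, 5c11cb2, 9ca7541, 9d72286, b01dc7c, c099380, c1c4ea7, e686a8b} — 10 commits.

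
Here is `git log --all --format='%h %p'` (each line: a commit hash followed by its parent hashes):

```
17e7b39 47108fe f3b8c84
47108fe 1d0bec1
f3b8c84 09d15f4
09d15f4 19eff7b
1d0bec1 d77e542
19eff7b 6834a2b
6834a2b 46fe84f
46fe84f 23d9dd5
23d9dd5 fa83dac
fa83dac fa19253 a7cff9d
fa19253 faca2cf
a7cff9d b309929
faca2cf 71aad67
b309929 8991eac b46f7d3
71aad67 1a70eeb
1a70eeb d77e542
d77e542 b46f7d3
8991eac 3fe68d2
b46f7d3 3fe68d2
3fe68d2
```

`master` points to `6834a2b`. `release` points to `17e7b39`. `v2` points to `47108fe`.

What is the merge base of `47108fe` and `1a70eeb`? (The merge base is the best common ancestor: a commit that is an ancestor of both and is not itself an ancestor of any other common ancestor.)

d77e542

Ancestors of 47108fe: {1d0bec1, 3fe68d2, 47108fe, b46f7d3, d77e542}.
Ancestors of 1a70eeb: {1a70eeb, 3fe68d2, b46f7d3, d77e542}.
Common ancestors: {3fe68d2, b46f7d3, d77e542}.
Among these, d77e542 is not an ancestor of any other common ancestor — it is the merge base.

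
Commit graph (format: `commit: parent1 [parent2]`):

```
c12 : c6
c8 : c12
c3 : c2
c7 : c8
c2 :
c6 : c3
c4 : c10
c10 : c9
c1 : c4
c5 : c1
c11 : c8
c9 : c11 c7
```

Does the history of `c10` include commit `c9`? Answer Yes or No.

Yes

Ancestors of c10 (commits reachable by following parents): {c10, c11, c12, c2, c3, c6, c7, c8, c9}.
c9 is in that set, so it is an ancestor of c10.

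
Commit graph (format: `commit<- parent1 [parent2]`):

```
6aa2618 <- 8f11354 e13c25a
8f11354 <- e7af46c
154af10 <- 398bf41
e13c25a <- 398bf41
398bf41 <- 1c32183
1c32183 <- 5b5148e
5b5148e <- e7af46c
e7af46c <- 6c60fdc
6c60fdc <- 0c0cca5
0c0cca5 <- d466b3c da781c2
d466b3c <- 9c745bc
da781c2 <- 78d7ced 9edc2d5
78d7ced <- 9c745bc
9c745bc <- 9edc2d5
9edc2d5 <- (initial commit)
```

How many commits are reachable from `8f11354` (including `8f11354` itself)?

Walking parent pointers from 8f11354: reachable set = {0c0cca5, 6c60fdc, 78d7ced, 8f11354, 9c745bc, 9edc2d5, d466b3c, da781c2, e7af46c}.
That is 9 commits.

9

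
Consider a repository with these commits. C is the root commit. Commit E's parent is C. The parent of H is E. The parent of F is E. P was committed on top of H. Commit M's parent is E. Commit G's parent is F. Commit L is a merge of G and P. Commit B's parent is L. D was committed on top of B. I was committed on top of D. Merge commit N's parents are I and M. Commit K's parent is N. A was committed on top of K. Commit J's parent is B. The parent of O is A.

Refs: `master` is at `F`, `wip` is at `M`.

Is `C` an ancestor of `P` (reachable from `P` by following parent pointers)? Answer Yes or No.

Yes

Ancestors of P (commits reachable by following parents): {C, E, H, P}.
C is in that set, so it is an ancestor of P.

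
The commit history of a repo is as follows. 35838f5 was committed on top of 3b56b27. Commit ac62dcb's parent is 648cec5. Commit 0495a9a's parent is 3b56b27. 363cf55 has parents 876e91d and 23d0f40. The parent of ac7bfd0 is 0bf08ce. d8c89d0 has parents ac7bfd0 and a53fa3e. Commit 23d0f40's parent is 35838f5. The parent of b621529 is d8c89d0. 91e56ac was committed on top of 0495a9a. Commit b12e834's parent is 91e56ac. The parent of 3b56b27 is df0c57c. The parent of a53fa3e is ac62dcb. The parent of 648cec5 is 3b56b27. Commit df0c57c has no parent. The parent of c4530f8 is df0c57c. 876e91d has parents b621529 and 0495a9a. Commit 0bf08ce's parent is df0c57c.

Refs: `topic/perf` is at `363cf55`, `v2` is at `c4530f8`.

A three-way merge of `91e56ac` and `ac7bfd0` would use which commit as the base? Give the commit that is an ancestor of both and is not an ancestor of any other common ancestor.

Ancestors of 91e56ac: {0495a9a, 3b56b27, 91e56ac, df0c57c}.
Ancestors of ac7bfd0: {0bf08ce, ac7bfd0, df0c57c}.
Common ancestors: {df0c57c}.
The only common ancestor is df0c57c, so it is the merge base.

df0c57c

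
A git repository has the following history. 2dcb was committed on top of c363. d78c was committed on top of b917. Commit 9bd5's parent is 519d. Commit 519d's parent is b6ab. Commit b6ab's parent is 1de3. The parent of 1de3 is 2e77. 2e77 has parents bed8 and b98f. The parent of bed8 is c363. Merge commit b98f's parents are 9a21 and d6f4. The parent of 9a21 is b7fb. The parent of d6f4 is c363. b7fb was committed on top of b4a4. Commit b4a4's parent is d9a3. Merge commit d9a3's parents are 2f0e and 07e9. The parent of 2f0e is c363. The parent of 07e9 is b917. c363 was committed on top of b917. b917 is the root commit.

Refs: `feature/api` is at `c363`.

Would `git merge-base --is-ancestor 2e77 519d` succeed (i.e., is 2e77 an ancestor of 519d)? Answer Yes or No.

Ancestors of 519d (commits reachable by following parents): {07e9, 1de3, 2e77, 2f0e, 519d, 9a21, b4a4, b6ab, b7fb, b917, b98f, bed8, c363, d6f4, d9a3}.
2e77 is in that set, so it is an ancestor of 519d.

Yes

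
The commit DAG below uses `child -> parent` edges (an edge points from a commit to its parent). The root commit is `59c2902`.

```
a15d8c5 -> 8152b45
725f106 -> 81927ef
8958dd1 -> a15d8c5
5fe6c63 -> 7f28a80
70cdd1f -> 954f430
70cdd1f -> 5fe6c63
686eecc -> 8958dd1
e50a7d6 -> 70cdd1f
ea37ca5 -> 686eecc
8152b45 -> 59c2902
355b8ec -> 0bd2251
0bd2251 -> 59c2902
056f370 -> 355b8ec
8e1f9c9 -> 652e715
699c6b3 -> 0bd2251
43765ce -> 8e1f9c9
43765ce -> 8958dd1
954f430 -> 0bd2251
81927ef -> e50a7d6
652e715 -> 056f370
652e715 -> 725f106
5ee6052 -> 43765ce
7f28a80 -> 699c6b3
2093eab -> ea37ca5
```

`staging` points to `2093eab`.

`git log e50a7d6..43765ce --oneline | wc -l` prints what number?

Reachable from 43765ce: {056f370, 0bd2251, 355b8ec, 43765ce, 59c2902, 5fe6c63, 652e715, 699c6b3, 70cdd1f, 725f106, 7f28a80, 8152b45, 81927ef, 8958dd1, 8e1f9c9, 954f430, a15d8c5, e50a7d6}.
Reachable from e50a7d6: {0bd2251, 59c2902, 5fe6c63, 699c6b3, 70cdd1f, 7f28a80, 954f430, e50a7d6}.
In 43765ce's history but not e50a7d6's: {056f370, 355b8ec, 43765ce, 652e715, 725f106, 8152b45, 81927ef, 8958dd1, 8e1f9c9, a15d8c5} — 10 commits.

10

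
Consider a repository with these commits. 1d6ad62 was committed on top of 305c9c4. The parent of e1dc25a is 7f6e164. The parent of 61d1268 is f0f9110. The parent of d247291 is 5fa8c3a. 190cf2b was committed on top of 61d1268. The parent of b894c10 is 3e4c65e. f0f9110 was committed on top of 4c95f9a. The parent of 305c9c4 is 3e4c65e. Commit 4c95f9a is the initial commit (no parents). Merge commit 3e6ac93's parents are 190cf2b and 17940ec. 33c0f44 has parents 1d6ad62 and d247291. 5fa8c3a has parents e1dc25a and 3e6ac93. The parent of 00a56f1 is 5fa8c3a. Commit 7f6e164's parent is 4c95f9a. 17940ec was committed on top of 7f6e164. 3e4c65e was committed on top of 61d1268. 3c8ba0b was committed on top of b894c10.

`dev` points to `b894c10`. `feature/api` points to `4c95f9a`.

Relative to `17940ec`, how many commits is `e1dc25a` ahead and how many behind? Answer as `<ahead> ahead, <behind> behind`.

1 ahead, 1 behind

Reachable from e1dc25a: {4c95f9a, 7f6e164, e1dc25a}.
Reachable from 17940ec: {17940ec, 4c95f9a, 7f6e164}.
Only in e1dc25a's history (ahead): {e1dc25a} — 1.
Only in 17940ec's history (behind): {17940ec} — 1.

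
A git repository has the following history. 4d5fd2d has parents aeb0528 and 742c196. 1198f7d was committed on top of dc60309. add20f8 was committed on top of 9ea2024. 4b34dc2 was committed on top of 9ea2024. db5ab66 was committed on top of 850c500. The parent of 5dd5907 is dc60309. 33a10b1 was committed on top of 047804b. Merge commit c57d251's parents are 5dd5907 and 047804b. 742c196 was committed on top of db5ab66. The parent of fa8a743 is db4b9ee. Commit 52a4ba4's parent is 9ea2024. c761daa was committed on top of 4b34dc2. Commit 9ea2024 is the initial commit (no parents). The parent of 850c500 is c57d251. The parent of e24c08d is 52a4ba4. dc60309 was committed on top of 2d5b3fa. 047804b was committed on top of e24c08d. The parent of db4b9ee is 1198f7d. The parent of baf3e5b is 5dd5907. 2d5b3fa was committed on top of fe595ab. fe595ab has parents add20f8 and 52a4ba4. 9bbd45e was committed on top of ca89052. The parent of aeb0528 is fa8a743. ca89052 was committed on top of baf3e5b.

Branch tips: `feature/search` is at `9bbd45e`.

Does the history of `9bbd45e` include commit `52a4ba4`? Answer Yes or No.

Yes

Ancestors of 9bbd45e (commits reachable by following parents): {2d5b3fa, 52a4ba4, 5dd5907, 9bbd45e, 9ea2024, add20f8, baf3e5b, ca89052, dc60309, fe595ab}.
52a4ba4 is in that set, so it is an ancestor of 9bbd45e.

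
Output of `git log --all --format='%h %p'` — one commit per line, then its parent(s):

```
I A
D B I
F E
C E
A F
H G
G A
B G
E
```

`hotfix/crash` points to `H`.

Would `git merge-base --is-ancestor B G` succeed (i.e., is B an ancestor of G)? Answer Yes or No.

No

Ancestors of G: {A, E, F, G}.
B is not in that set, so it is not an ancestor of G.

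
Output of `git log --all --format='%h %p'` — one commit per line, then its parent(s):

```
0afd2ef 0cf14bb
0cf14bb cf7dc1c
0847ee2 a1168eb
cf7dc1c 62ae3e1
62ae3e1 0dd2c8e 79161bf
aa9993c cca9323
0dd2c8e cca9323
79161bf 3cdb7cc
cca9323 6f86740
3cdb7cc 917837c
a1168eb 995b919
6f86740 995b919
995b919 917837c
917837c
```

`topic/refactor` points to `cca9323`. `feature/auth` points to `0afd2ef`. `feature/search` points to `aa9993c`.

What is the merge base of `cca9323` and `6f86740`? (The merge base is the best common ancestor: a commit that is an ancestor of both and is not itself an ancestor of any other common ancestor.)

Ancestors of cca9323: {6f86740, 917837c, 995b919, cca9323}.
Ancestors of 6f86740: {6f86740, 917837c, 995b919}.
Common ancestors: {6f86740, 917837c, 995b919}.
Among these, 6f86740 is not an ancestor of any other common ancestor — it is the merge base.

6f86740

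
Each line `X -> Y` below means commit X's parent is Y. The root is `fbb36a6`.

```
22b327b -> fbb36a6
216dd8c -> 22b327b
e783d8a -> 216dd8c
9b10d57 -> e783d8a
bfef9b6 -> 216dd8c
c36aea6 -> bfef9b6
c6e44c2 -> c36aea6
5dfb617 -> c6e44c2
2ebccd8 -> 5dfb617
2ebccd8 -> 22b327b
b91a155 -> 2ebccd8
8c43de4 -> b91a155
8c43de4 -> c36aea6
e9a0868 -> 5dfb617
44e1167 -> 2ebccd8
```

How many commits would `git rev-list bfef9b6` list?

Walking parent pointers from bfef9b6: reachable set = {216dd8c, 22b327b, bfef9b6, fbb36a6}.
That is 4 commits.

4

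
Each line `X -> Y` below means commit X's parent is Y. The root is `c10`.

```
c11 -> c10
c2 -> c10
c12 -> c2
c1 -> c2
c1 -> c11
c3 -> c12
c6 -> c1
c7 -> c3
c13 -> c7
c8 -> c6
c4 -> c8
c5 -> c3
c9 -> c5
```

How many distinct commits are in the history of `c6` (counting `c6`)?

Walking parent pointers from c6: reachable set = {c1, c10, c11, c2, c6}.
That is 5 commits.

5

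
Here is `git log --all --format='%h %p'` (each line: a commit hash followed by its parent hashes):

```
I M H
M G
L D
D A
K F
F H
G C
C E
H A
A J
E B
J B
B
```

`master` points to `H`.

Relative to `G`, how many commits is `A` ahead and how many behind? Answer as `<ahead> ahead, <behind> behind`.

2 ahead, 3 behind

Reachable from A: {A, B, J}.
Reachable from G: {B, C, E, G}.
Only in A's history (ahead): {A, J} — 2.
Only in G's history (behind): {C, E, G} — 3.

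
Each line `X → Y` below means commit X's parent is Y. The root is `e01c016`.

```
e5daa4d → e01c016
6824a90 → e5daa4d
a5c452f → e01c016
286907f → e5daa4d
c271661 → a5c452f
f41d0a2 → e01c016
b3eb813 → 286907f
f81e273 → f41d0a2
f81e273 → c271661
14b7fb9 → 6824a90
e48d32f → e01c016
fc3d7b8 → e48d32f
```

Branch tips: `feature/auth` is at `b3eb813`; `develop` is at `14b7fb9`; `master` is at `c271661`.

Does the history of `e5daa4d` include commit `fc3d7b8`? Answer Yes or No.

No

Ancestors of e5daa4d: {e01c016, e5daa4d}.
fc3d7b8 is not in that set, so it is not an ancestor of e5daa4d.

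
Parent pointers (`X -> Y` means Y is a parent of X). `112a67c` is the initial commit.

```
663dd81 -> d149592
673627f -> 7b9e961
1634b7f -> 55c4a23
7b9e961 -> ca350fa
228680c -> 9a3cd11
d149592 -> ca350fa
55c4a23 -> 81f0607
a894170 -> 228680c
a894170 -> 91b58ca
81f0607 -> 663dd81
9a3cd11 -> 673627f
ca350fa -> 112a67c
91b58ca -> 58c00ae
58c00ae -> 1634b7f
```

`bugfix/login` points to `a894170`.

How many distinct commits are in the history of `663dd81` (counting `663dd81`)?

Walking parent pointers from 663dd81: reachable set = {112a67c, 663dd81, ca350fa, d149592}.
That is 4 commits.

4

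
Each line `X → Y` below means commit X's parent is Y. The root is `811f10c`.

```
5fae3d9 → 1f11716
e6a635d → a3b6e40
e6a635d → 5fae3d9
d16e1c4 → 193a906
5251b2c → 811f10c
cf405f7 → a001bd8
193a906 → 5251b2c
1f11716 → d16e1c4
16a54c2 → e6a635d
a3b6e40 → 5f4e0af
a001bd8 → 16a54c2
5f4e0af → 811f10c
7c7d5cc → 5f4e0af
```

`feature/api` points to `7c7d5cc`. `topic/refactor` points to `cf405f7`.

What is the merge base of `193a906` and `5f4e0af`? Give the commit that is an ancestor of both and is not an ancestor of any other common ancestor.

Ancestors of 193a906: {193a906, 5251b2c, 811f10c}.
Ancestors of 5f4e0af: {5f4e0af, 811f10c}.
Common ancestors: {811f10c}.
The only common ancestor is 811f10c, so it is the merge base.

811f10c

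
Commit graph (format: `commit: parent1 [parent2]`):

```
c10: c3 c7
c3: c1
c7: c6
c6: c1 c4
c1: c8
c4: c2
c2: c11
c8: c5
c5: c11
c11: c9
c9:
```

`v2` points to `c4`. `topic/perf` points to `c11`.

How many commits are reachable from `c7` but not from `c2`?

6

Reachable from c7: {c1, c11, c2, c4, c5, c6, c7, c8, c9}.
Reachable from c2: {c11, c2, c9}.
In c7's history but not c2's: {c1, c4, c5, c6, c7, c8} — 6 commits.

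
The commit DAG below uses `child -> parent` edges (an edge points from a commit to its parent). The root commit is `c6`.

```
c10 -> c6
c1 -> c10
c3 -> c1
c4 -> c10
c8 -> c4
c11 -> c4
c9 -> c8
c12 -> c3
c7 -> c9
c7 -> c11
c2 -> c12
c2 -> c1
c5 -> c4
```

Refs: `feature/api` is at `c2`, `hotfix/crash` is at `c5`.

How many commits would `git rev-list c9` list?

5

Walking parent pointers from c9: reachable set = {c10, c4, c6, c8, c9}.
That is 5 commits.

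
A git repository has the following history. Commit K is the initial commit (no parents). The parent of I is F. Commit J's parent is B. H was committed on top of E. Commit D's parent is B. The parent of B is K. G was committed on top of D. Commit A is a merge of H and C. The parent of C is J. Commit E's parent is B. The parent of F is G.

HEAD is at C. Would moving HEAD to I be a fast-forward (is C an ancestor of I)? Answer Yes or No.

A fast-forward from C to I is possible iff C is an ancestor of I.
Ancestors of I: {B, D, F, G, I, K}.
C is not among them, so fast-forward is not possible.

No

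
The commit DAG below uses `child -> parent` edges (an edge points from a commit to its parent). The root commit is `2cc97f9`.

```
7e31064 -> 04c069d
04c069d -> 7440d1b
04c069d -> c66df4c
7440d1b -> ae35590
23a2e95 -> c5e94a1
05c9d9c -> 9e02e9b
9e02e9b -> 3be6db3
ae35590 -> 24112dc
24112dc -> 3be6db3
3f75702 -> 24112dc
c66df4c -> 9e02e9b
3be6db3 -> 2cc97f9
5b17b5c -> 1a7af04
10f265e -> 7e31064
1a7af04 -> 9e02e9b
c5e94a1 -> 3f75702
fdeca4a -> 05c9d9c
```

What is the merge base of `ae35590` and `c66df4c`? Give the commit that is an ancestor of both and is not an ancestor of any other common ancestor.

3be6db3

Ancestors of ae35590: {24112dc, 2cc97f9, 3be6db3, ae35590}.
Ancestors of c66df4c: {2cc97f9, 3be6db3, 9e02e9b, c66df4c}.
Common ancestors: {2cc97f9, 3be6db3}.
Among these, 3be6db3 is not an ancestor of any other common ancestor — it is the merge base.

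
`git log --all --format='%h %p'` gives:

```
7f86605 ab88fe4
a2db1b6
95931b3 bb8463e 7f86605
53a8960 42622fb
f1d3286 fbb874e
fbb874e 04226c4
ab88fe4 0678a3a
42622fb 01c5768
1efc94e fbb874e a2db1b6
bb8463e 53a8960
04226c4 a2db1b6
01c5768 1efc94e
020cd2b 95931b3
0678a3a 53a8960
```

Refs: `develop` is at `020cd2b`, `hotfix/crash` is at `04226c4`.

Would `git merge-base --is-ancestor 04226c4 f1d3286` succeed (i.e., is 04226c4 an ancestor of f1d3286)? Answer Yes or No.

Ancestors of f1d3286 (commits reachable by following parents): {04226c4, a2db1b6, f1d3286, fbb874e}.
04226c4 is in that set, so it is an ancestor of f1d3286.

Yes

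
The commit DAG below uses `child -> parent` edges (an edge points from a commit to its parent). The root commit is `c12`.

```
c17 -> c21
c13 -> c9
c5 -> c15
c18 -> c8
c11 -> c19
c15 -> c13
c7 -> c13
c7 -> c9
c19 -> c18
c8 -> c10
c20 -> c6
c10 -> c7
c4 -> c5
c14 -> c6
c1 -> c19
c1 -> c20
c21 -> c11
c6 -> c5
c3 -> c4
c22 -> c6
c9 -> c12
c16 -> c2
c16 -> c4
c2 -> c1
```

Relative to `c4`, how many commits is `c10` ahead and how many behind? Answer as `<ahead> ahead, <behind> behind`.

Reachable from c10: {c10, c12, c13, c7, c9}.
Reachable from c4: {c12, c13, c15, c4, c5, c9}.
Only in c10's history (ahead): {c10, c7} — 2.
Only in c4's history (behind): {c15, c4, c5} — 3.

2 ahead, 3 behind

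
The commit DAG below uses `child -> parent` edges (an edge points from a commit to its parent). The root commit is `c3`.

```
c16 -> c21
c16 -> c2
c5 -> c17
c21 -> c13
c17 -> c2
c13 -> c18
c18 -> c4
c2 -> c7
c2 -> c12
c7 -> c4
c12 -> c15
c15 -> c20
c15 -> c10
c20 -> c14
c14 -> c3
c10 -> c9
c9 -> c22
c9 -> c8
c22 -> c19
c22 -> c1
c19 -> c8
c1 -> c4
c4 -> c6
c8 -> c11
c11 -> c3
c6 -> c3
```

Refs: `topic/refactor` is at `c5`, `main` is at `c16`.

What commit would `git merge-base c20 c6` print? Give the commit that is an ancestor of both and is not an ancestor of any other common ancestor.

Ancestors of c20: {c14, c20, c3}.
Ancestors of c6: {c3, c6}.
Common ancestors: {c3}.
The only common ancestor is c3, so it is the merge base.

c3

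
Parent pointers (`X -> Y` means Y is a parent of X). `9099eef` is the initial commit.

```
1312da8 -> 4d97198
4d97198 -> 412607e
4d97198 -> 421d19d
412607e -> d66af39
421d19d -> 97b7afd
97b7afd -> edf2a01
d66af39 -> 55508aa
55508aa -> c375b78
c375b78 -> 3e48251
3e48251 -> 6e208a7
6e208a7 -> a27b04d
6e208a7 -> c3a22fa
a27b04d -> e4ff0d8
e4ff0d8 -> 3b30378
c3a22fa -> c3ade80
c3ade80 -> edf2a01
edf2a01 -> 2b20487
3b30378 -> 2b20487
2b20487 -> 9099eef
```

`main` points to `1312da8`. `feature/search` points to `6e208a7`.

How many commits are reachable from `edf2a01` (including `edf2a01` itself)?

Walking parent pointers from edf2a01: reachable set = {2b20487, 9099eef, edf2a01}.
That is 3 commits.

3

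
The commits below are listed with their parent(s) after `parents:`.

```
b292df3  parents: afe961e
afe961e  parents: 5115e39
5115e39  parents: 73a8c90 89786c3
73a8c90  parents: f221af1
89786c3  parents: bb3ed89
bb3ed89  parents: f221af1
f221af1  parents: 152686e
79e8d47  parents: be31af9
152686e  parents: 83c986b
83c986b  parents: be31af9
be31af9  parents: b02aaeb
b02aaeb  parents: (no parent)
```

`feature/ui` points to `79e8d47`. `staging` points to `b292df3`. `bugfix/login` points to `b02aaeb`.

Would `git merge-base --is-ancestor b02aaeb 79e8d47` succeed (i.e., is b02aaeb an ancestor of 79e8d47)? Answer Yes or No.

Ancestors of 79e8d47 (commits reachable by following parents): {79e8d47, b02aaeb, be31af9}.
b02aaeb is in that set, so it is an ancestor of 79e8d47.

Yes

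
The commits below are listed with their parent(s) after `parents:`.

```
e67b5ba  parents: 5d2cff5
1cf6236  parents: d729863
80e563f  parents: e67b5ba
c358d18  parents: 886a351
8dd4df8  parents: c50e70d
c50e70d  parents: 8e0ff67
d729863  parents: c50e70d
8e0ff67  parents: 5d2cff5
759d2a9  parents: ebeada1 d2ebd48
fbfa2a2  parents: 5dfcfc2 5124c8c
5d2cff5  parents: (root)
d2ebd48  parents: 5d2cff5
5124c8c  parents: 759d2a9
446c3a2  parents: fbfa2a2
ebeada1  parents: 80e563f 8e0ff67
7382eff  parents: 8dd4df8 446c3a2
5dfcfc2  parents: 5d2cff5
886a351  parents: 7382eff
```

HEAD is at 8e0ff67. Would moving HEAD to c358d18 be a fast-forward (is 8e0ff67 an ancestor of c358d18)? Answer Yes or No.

Yes

A fast-forward from 8e0ff67 to c358d18 is possible iff 8e0ff67 is an ancestor of c358d18.
Ancestors of c358d18: {446c3a2, 5124c8c, 5d2cff5, 5dfcfc2, 7382eff, 759d2a9, 80e563f, 886a351, 8dd4df8, 8e0ff67, c358d18, c50e70d, d2ebd48, e67b5ba, ebeada1, fbfa2a2}.
8e0ff67 is among them, so fast-forward is possible.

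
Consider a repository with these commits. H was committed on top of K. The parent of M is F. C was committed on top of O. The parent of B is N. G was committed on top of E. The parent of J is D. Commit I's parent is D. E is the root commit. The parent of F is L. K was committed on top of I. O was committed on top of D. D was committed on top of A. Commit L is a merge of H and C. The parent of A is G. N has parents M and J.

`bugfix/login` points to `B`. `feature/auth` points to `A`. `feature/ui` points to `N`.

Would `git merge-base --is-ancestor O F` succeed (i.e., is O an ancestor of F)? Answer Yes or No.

Ancestors of F (commits reachable by following parents): {A, C, D, E, F, G, H, I, K, L, O}.
O is in that set, so it is an ancestor of F.

Yes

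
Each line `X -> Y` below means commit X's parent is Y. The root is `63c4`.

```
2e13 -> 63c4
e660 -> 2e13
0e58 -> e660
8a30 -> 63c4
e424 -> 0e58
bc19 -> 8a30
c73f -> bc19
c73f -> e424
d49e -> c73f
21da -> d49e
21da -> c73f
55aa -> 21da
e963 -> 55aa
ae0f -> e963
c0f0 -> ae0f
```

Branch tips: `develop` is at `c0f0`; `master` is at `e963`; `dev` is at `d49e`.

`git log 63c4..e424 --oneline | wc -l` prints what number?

4

Reachable from e424: {0e58, 2e13, 63c4, e424, e660}.
Reachable from 63c4: {63c4}.
In e424's history but not 63c4's: {0e58, 2e13, e424, e660} — 4 commits.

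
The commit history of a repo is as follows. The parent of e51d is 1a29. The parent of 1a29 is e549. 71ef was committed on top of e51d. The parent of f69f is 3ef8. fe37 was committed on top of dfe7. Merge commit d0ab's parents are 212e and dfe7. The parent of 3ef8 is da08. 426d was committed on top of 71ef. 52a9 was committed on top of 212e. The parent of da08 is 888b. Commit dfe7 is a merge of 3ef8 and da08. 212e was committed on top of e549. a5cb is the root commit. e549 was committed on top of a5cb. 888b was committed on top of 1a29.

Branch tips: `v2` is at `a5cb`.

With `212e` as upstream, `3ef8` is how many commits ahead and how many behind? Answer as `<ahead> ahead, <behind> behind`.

Reachable from 3ef8: {1a29, 3ef8, 888b, a5cb, da08, e549}.
Reachable from 212e: {212e, a5cb, e549}.
Only in 3ef8's history (ahead): {1a29, 3ef8, 888b, da08} — 4.
Only in 212e's history (behind): {212e} — 1.

4 ahead, 1 behind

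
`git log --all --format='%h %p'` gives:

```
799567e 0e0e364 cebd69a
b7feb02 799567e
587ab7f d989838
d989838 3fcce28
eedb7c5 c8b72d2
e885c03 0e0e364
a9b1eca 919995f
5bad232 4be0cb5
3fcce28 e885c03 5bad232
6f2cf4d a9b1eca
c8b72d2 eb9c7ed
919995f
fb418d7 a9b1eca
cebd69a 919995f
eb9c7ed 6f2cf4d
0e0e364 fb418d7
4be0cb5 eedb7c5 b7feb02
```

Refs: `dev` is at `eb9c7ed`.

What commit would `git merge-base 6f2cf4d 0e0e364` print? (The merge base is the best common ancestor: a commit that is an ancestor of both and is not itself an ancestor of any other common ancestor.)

Ancestors of 6f2cf4d: {6f2cf4d, 919995f, a9b1eca}.
Ancestors of 0e0e364: {0e0e364, 919995f, a9b1eca, fb418d7}.
Common ancestors: {919995f, a9b1eca}.
Among these, a9b1eca is not an ancestor of any other common ancestor — it is the merge base.

a9b1eca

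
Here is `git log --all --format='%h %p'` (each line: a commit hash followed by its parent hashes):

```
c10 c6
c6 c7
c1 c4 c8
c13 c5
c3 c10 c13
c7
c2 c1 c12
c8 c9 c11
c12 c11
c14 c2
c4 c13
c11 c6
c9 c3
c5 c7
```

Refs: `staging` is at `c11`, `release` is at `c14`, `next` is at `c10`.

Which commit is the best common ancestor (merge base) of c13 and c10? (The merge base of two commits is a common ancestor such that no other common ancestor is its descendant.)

Ancestors of c13: {c13, c5, c7}.
Ancestors of c10: {c10, c6, c7}.
Common ancestors: {c7}.
The only common ancestor is c7, so it is the merge base.

c7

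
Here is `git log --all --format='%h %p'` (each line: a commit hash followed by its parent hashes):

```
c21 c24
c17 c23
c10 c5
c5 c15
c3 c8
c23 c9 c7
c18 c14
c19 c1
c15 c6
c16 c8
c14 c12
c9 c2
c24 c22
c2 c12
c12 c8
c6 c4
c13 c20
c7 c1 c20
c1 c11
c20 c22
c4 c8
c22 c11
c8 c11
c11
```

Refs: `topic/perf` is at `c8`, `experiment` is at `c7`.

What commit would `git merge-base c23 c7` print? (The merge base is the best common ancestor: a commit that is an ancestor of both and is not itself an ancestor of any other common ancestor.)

Ancestors of c23: {c1, c11, c12, c2, c20, c22, c23, c7, c8, c9}.
Ancestors of c7: {c1, c11, c20, c22, c7}.
Common ancestors: {c1, c11, c20, c22, c7}.
Among these, c7 is not an ancestor of any other common ancestor — it is the merge base.

c7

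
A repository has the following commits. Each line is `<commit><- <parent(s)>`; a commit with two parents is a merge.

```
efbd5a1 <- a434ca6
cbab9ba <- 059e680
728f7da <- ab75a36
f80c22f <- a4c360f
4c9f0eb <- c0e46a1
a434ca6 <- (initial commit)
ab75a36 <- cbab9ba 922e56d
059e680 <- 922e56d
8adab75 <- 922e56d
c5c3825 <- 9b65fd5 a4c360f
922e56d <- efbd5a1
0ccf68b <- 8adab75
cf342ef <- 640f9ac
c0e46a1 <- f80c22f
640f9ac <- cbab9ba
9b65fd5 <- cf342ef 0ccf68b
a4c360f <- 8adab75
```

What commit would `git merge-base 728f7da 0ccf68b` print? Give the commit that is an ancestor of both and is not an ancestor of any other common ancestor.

Ancestors of 728f7da: {059e680, 728f7da, 922e56d, a434ca6, ab75a36, cbab9ba, efbd5a1}.
Ancestors of 0ccf68b: {0ccf68b, 8adab75, 922e56d, a434ca6, efbd5a1}.
Common ancestors: {922e56d, a434ca6, efbd5a1}.
Among these, 922e56d is not an ancestor of any other common ancestor — it is the merge base.

922e56d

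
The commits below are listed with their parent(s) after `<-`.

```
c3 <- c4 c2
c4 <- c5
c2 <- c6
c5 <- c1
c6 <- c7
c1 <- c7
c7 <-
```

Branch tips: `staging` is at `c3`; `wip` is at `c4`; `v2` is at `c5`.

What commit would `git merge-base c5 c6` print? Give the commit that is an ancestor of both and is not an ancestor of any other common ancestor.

Ancestors of c5: {c1, c5, c7}.
Ancestors of c6: {c6, c7}.
Common ancestors: {c7}.
The only common ancestor is c7, so it is the merge base.

c7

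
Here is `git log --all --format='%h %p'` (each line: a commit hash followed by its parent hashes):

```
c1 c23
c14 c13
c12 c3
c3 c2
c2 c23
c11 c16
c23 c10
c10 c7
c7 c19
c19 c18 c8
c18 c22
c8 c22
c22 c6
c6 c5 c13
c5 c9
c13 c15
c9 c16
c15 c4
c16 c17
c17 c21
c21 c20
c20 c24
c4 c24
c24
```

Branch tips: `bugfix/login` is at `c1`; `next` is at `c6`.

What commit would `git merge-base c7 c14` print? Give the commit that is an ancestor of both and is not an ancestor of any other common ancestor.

c13

Ancestors of c7: {c13, c15, c16, c17, c18, c19, c20, c21, c22, c24, c4, c5, c6, c7, c8, c9}.
Ancestors of c14: {c13, c14, c15, c24, c4}.
Common ancestors: {c13, c15, c24, c4}.
Among these, c13 is not an ancestor of any other common ancestor — it is the merge base.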